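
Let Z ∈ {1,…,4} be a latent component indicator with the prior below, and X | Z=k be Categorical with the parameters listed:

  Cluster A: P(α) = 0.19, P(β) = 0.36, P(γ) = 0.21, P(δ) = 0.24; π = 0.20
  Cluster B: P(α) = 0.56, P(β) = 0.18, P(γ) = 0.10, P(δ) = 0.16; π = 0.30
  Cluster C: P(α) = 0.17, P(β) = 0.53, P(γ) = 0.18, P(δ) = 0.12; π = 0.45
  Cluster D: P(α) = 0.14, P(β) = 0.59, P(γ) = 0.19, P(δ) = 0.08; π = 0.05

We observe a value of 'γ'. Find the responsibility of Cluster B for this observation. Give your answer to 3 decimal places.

0.185

By Bayes' theorem, P(k | x) = π_k f_k(x) / Σ_j π_j f_j(x).
Component likelihoods at x = 'γ':
  p_A = P(γ | comp) = 0.21
  p_B = P(γ | comp) = 0.10
  p_C = P(γ | comp) = 0.18
  p_D = P(γ | comp) = 0.19
Multiply by the mixture weights:
  π_A·p_A = 0.20 × 0.21 = 0.042
  π_B·p_B = 0.30 × 0.1 = 0.03
  π_C·p_C = 0.45 × 0.18 = 0.081
  π_D·p_D = 0.05 × 0.19 = 0.0095
Normaliser: 0.042 + 0.03 + 0.081 + 0.0095 = 0.1625
So the posterior for Cluster B is 0.03 / 0.1625 ≈ 0.185.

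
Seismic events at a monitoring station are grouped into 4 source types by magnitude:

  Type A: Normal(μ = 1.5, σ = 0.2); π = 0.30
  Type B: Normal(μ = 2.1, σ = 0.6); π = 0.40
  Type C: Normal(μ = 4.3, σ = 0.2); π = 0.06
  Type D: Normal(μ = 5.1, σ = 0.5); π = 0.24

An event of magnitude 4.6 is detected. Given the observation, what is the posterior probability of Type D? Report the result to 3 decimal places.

The responsibility of component k is π_k f_k(x) divided by Σ_j π_j f_j(x).
Component likelihoods at x = 4.6:
  f_A = 1.34976e-52
  f_B = 0.000112938
  f_C = 0.647588
  f_D = 0.483941
Unnormalised posteriors:
  π_A·f_A = 0.30 × 1.34976e-52 = 4.04927e-53
  π_B·f_B = 0.40 × 0.000112938 = 4.51753e-05
  π_C·f_C = 0.06 × 0.647588 = 0.0388553
  π_D·f_D = 0.24 × 0.483941 = 0.116146
Evidence: 4.04927e-53 + 4.51753e-05 + 0.0388553 + 0.116146 = 0.155046
P(Type D | the observation) = 0.116146 / 0.155046 ≈ 0.749

0.749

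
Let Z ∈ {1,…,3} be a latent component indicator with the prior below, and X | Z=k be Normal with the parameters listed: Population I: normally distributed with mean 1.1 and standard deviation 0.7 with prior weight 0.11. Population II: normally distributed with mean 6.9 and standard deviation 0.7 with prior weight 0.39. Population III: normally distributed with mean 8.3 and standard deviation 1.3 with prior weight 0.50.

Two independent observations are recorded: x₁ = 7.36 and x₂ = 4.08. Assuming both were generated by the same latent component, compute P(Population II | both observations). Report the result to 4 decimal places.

0.1405

Apply Bayes' rule: the posterior for each component is proportional to its prior times its likelihood at x.
Since both observations come from the same component, the likelihood for component k is f_k(x₁)·f_k(x₂).
  f_I = [2.45204e-18] × [6.61295e-05] = 1.62152e-22
  f_II = [0.45924] × [0.000170469] = 7.82862e-05
  f_III = [0.236284] × [0.00158043] = 0.000373429
Unnormalised posteriors:
  π_I·f_I = 0.11 × 1.62152e-22 = 1.78367e-23
  π_II·f_II = 0.39 × 7.82862e-05 = 3.05316e-05
  π_III·f_III = 0.50 × 0.000373429 = 0.000186714
Sum: 1.78367e-23 + 3.05316e-05 + 0.000186714 = 0.000217246
Responsibility of Population II: 3.05316e-05 / 0.000217246 ≈ 0.1405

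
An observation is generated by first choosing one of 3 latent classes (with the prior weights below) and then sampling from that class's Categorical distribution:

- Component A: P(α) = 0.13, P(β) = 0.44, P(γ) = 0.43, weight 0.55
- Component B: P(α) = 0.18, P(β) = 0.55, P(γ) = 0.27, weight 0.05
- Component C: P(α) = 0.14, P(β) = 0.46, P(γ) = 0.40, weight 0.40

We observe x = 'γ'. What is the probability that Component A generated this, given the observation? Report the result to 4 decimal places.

Posterior ∝ prior × likelihood, so P(k | x) ∝ π_k f_k(x); normalise over all components.
Categorical probabilities:
  f_A = 0.43
  f_B = 0.27
  f_C = 0.4
Multiply by the mixture weights:
  π_A·f_A = 0.55 × 0.43 = 0.2365
  π_B·f_B = 0.05 × 0.27 = 0.0135
  π_C·f_C = 0.40 × 0.4 = 0.16
Marginal: 0.2365 + 0.0135 + 0.16 = 0.41
So the posterior for Component A is 0.2365 / 0.41 ≈ 0.5768.

0.5768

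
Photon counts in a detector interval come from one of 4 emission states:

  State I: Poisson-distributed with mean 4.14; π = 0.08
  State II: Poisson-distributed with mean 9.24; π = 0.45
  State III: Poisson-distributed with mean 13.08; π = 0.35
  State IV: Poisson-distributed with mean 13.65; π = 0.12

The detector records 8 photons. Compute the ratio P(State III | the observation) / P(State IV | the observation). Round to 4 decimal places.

The posterior odds equal the prior odds times the likelihood ratio: (π_i/π_j)·(f_i(x)/f_j(x)).
Evaluate each component's likelihood at the observed value:
  f_I = e^(−4.14)·4.14^8/8! = 0.0340803
  f_II = e^(−9.24)·9.24^8/8! = 0.127931
  f_III = e^(−13.08)·13.08^8/8! = 0.0443373
  f_IV = e^(−13.65)·13.65^8/8! = 0.0352713
Posterior odds = (π_III·f_III) / (π_IV·f_IV) = (0.35·0.0443373) / (0.12·0.0352713) = 0.0155181 / 0.00423255 ≈ 3.6664

3.6664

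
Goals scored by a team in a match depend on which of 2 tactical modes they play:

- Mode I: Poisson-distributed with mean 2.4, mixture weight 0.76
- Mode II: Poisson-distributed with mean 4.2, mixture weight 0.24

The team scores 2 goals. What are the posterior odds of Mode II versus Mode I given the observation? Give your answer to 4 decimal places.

Posterior odds = (w_i f_i(x)) / (w_j f_j(x)); the normalising sum cancels.
Evaluate each component's likelihood at the observed value:
  L_I = e^(−2.4)·2.4^2/2! = 0.261268
  L_II = e^(−4.2)·4.2^2/2! = 0.132261
Posterior odds = (w_II·L_II) / (w_I·L_I) = (0.24·0.132261) / (0.76·0.261268) = 0.0317426 / 0.198563 ≈ 0.1599

0.1599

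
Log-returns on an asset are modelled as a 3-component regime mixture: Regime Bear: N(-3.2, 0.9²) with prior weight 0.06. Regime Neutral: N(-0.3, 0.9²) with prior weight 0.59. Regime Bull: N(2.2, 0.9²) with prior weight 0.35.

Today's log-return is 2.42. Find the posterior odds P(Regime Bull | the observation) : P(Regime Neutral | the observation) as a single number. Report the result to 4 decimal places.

The posterior odds equal the prior odds times the likelihood ratio: (π_i/π_j)·(f_i(x)/f_j(x)).
Component likelihoods at x = 2.42:
  f_Bear = (1/(0.9·√(2π)))·exp(−(2.42−-3.2)²/(2·0.9²)) = 0.443269·exp(-19.49654) = 1.51156e-09
  f_Neutral = (1/(0.9·√(2π)))·exp(−(2.42−-0.3)²/(2·0.9²)) = 0.443269·exp(-4.56691) = 0.00460556
  f_Bull = (1/(0.9·√(2π)))·exp(−(2.42−2.2)²/(2·0.9²)) = 0.443269·exp(-0.02988) = 0.430222
Posterior odds = (π_Bull·f_Bull) / (π_Neutral·f_Neutral) = (0.35·0.430222) / (0.59·0.00460556) = 0.150578 / 0.00271728 ≈ 55.4149

55.4149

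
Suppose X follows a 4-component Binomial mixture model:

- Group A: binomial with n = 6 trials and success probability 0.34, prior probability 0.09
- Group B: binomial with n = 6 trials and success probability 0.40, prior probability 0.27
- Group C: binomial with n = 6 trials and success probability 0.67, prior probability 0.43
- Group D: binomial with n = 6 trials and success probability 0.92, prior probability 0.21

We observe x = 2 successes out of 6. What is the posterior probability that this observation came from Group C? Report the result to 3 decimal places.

P(component k | x) = w_k·f_k(x) / marginal(x), where marginal(x) = Σ_j w_j·f_j(x).
Component likelihoods at x = 2 successes out of 6:
  f_A = 0.329022
  f_B = 0.31104
  f_C = 0.079854
  f_D = 0.000520028
Weight by the priors:
  w_A·f_A = 0.09 × 0.329022 = 0.029612
  w_B·f_B = 0.27 × 0.31104 = 0.0839808
  w_C·f_C = 0.43 × 0.079854 = 0.0343372
  w_D·f_D = 0.21 × 0.000520028 = 0.000109206
Sum: 0.029612 + 0.0839808 + 0.0343372 + 0.000109206 = 0.148039
P(Group C | 2 successes out of 6) ≈ 0.232

0.232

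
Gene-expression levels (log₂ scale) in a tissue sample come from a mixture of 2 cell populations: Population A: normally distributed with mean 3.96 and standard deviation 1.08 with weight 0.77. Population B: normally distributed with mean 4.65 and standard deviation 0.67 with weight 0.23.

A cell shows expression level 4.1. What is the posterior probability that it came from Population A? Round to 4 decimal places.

P(component k | x) = π_k·f_k(x) / marginal(x), where marginal(x) = Σ_j π_j·f_j(x).
Component likelihoods at x = 4.1:
  f_A = 0.3663
  f_B = 0.425115
Weight by the priors:
  π_A·f_A = 0.77 × 0.3663 = 0.282051
  π_B·f_B = 0.23 × 0.425115 = 0.0977764
Denominator: 0.282051 + 0.0977764 = 0.379828
P(Population A | 4.1) ≈ 0.7426

0.7426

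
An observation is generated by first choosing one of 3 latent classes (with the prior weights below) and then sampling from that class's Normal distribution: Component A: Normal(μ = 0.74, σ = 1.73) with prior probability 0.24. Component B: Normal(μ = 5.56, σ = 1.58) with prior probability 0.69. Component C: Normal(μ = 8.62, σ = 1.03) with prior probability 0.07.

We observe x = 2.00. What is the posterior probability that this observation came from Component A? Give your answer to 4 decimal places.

Apply Bayes' rule: the posterior for each component is proportional to its prior times its likelihood at x.
Component likelihoods at x = 2.00:
  p_A = (1/(1.73·√(2π)))·exp(−(2.00−0.74)²/(2·1.73²)) = 0.230602·exp(-0.26523) = 0.176879
  p_B = (1/(1.58·√(2π)))·exp(−(2.00−5.56)²/(2·1.58²)) = 0.252495·exp(-2.53838) = 0.0199458
  p_C = (1/(1.03·√(2π)))·exp(−(2.00−8.62)²/(2·1.03²)) = 0.387323·exp(-20.65435) = 4.14957e-10
Unnormalised posteriors:
  π_A·p_A = 0.24 × 0.176879 = 0.042451
  π_B·p_B = 0.69 × 0.0199458 = 0.0137626
  π_C·p_C = 0.07 × 4.14957e-10 = 2.9047e-11
Evidence: 0.042451 + 0.0137626 + 2.9047e-11 = 0.0562136
Responsibility of Component A: 0.042451 / 0.0562136 ≈ 0.7552

0.7552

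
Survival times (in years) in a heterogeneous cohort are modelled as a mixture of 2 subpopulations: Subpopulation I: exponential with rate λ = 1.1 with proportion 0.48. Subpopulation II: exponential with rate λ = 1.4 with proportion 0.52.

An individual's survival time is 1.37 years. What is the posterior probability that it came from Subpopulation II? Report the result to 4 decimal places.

The responsibility of component k is w_k f_k(x) divided by Σ_j w_j f_j(x).
Exponential densities:
  f_I = 0.243731
  f_II = 0.205661
Prior × likelihood for each component:
  w_I·f_I = 0.48 × 0.243731 = 0.116991
  w_II·f_II = 0.52 × 0.205661 = 0.106944
Evidence: 0.116991 + 0.106944 = 0.223934
So the posterior for Subpopulation II is 0.106944 / 0.223934 ≈ 0.4776.

0.4776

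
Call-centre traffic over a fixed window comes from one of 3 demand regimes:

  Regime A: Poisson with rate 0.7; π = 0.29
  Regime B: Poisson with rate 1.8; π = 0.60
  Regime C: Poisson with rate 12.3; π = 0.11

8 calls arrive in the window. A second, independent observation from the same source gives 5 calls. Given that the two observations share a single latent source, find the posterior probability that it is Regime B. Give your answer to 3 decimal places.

Apply Bayes' rule: the posterior for each component is proportional to its prior times its likelihood at x.
Since both observations come from the same component, the likelihood for component k is f_k(x₁)·f_k(x₂).
  f_A = [7.09999e-07] × [0.000695509] = 4.93811e-10
  f_B = [0.000451783] × [0.0260286] = 1.17593e-05
  f_C = [0.0591423] × [0.0106788] = 0.000631568
Unnormalised posteriors:
  P(Z=A)·f_A = 0.29 × 4.93811e-10 = 1.43205e-10
  P(Z=B)·f_B = 0.60 × 1.17593e-05 = 7.05557e-06
  P(Z=C)·f_C = 0.11 × 0.000631568 = 6.94725e-05
Evidence: 1.43205e-10 + 7.05557e-06 + 6.94725e-05 = 7.65282e-05
P(Regime B | x) ≈ 0.092

0.092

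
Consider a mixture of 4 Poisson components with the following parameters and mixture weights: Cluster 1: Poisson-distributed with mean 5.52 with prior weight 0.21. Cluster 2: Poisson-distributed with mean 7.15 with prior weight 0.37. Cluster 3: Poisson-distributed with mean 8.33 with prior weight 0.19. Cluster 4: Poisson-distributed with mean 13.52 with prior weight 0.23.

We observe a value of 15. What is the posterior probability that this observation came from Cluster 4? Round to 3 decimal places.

Apply Bayes' rule: the posterior for each component is proportional to its prior times its likelihood at x.
Component likelihoods at x = 15:
  f_1 = 0.000412364
  f_2 = 0.00391639
  f_3 = 0.0118988
  f_4 = 0.0947304
Prior × likelihood for each component:
  π_1·f_1 = 0.21 × 0.000412364 = 8.65965e-05
  π_2·f_2 = 0.37 × 0.00391639 = 0.00144906
  π_3·f_3 = 0.19 × 0.0118988 = 0.00226077
  π_4·f_4 = 0.23 × 0.0947304 = 0.021788
Evidence: 8.65965e-05 + 0.00144906 + 0.00226077 + 0.021788 = 0.0255844
Responsibility of Cluster 4: 0.021788 / 0.0255844 ≈ 0.852

0.852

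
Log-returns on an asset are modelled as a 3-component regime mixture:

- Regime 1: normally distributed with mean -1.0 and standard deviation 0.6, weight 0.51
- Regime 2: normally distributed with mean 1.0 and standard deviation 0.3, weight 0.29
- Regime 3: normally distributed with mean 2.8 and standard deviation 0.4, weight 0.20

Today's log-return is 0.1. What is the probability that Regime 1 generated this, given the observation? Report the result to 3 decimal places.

0.936

P(component k | x) = π_k·f_k(x) / marginal(x), where marginal(x) = Σ_j π_j·f_j(x).
Component likelihoods at x = 0.1:
  L_1 = (1/(0.6·√(2π)))·exp(−(0.1−-1.0)²/(2·0.6²)) = 0.664904·exp(-1.68056) = 0.123852
  L_2 = (1/(0.3·√(2π)))·exp(−(0.1−1.0)²/(2·0.3²)) = 1.329808·exp(-4.50000) = 0.0147728
  L_3 = (1/(0.4·√(2π)))·exp(−(0.1−2.8)²/(2·0.4²)) = 0.997356·exp(-22.78125) = 1.27373e-10
Multiply by the mixture weights:
  π_1·L_1 = 0.51 × 0.123852 = 0.0631645
  π_2·L_2 = 0.29 × 0.0147728 = 0.00428412
  π_3·L_3 = 0.20 × 1.27373e-10 = 2.54747e-11
Sum: 0.0631645 + 0.00428412 + 2.54747e-11 = 0.0674486
So the posterior for Regime 1 is 0.0631645 / 0.0674486 ≈ 0.936.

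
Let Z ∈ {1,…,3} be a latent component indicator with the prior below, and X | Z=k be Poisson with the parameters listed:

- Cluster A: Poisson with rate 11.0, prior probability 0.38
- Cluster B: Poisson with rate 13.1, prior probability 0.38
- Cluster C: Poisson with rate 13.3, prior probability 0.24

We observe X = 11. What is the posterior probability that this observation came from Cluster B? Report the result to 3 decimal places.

By Bayes' theorem, P(k | x) = P(Z=k) f_k(x) / Σ_j P(Z=j) f_j(x).
Component likelihoods at x = 11:
  f_A = e^(−11.0)·11.0^11/11! = 0.119378
  f_B = e^(−13.1)·13.1^11/11! = 0.0999012
  f_C = e^(−13.3)·13.3^11/11! = 0.0966264
Prior × likelihood for each component:
  P(Z=A)·f_A = 0.38 × 0.119378 = 0.0453637
  P(Z=B)·f_B = 0.38 × 0.0999012 = 0.0379625
  P(Z=C)·f_C = 0.24 × 0.0966264 = 0.0231903
Marginal: 0.0453637 + 0.0379625 + 0.0231903 = 0.106516
So the posterior for Cluster B is 0.0379625 / 0.106516 ≈ 0.356.

0.356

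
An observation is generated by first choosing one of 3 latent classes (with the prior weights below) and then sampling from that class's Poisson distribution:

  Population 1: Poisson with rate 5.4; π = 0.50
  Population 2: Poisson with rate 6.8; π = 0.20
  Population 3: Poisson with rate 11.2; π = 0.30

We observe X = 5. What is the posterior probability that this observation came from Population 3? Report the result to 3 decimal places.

The responsibility of component k is P(Z=k) f_k(x) divided by Σ_j P(Z=j) f_j(x).
Evaluate each component's likelihood at the observed value:
  p_1 = e^(−5.4)·5.4^5/5! = 0.172821
  p_2 = e^(−6.8)·6.8^5/5! = 0.134946
  p_3 = e^(−11.2)·11.2^5/5! = 0.0200822
Multiply by the mixture weights:
  P(Z=1)·p_1 = 0.50 × 0.172821 = 0.0864107
  P(Z=2)·p_2 = 0.20 × 0.134946 = 0.0269893
  P(Z=3)·p_3 = 0.30 × 0.0200822 = 0.00602465
Marginal: 0.0864107 + 0.0269893 + 0.00602465 = 0.119425
Responsibility of Population 3: 0.00602465 / 0.119425 ≈ 0.050

0.050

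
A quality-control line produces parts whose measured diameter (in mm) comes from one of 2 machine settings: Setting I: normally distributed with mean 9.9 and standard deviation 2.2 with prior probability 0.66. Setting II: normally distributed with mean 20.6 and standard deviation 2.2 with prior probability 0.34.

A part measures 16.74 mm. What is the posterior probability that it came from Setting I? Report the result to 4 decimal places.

0.0672

Posterior ∝ prior × likelihood, so P(k | x) ∝ w_k f_k(x); normalise over all components.
Evaluate each component's likelihood at the observed value:
  p_I = 0.00144359
  p_II = 0.0389058
Prior × likelihood for each component:
  w_I·p_I = 0.66 × 0.00144359 = 0.000952772
  w_II·p_II = 0.34 × 0.0389058 = 0.013228
Normaliser: 0.000952772 + 0.013228 = 0.0141808
Responsibility of Setting I: 0.000952772 / 0.0141808 ≈ 0.0672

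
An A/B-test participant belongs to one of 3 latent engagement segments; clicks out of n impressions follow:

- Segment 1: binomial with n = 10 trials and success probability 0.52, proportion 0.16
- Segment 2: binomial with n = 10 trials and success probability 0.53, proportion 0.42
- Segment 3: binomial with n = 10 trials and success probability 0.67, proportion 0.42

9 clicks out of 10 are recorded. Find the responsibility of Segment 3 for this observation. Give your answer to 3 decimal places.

By Bayes' theorem, P(k | x) = P(Z=k) f_k(x) / Σ_j P(Z=j) f_j(x).
Component likelihoods at x = 9 clicks out of 10:
  p_1 = 0.0133435
  p_2 = 0.0155089
  p_3 = 0.0897816
Weight by the priors:
  P(Z=1)·p_1 = 0.16 × 0.0133435 = 0.00213497
  P(Z=2)·p_2 = 0.42 × 0.0155089 = 0.00651373
  P(Z=3)·p_3 = 0.42 × 0.0897816 = 0.0377083
Normaliser: 0.00213497 + 0.00651373 + 0.0377083 = 0.046357
Responsibility of Segment 3: 0.0377083 / 0.046357 ≈ 0.813

0.813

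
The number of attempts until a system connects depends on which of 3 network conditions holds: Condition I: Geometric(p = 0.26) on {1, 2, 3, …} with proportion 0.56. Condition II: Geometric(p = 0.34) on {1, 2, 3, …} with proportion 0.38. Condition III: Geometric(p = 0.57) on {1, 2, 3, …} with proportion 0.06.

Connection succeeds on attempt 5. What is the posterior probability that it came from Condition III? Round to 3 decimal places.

0.017

P(component k | x) = π_k·f_k(x) / marginal(x), where marginal(x) = Σ_j π_j·f_j(x).
Evaluate each component's likelihood at the observed value:
  L_I = 0.0779651
  L_II = 0.0645141
  L_III = 0.0194872
Prior × likelihood for each component:
  π_I·L_I = 0.56 × 0.0779651 = 0.0436605
  π_II·L_II = 0.38 × 0.0645141 = 0.0245154
  π_III·L_III = 0.06 × 0.0194872 = 0.00116923
Sum: 0.0436605 + 0.0245154 + 0.00116923 = 0.069345
Responsibility of Condition III: 0.00116923 / 0.069345 ≈ 0.017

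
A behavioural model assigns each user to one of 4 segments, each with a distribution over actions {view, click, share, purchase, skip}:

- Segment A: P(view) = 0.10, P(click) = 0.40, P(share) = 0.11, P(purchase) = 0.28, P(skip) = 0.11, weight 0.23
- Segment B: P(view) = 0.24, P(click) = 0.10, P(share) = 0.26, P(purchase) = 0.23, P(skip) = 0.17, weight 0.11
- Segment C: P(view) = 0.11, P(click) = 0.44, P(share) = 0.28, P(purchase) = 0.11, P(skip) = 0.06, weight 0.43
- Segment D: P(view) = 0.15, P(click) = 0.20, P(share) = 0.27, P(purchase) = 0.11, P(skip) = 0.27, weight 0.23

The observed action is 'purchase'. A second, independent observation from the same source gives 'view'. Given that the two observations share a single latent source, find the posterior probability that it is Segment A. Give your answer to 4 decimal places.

Apply Bayes' rule: the posterior for each component is proportional to its prior times its likelihood at x.
Since both observations come from the same component, the likelihood for component k is f_k(x₁)·f_k(x₂).
  f_A = [P(purchase | comp) = 0.28] × [0.1] = 0.028
  f_B = [P(purchase | comp) = 0.23] × [0.24] = 0.0552
  f_C = [P(purchase | comp) = 0.11] × [0.11] = 0.0121
  f_D = [P(purchase | comp) = 0.11] × [0.15] = 0.0165
Multiply by the mixture weights:
  P(Z=A)·f_A = 0.23 × 0.028 = 0.00644
  P(Z=B)·f_B = 0.11 × 0.0552 = 0.006072
  P(Z=C)·f_C = 0.43 × 0.0121 = 0.005203
  P(Z=D)·f_D = 0.23 × 0.0165 = 0.003795
Marginal: 0.00644 + 0.006072 + 0.005203 + 0.003795 = 0.02151
P(Segment A | x₁,x₂) ≈ 0.2994

0.2994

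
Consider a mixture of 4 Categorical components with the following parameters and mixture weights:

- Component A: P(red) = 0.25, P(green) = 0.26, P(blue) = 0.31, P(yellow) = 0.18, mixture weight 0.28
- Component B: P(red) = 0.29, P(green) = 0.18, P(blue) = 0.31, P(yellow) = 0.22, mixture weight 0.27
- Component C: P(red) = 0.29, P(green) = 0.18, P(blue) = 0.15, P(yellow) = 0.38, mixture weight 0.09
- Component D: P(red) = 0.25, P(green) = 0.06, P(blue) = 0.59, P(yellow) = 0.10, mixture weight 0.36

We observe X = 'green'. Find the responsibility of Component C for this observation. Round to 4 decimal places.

0.1018

The responsibility of component k is π_k f_k(x) divided by Σ_j π_j f_j(x).
Categorical probabilities:
  p_A = 0.26
  p_B = 0.18
  p_C = 0.18
  p_D = 0.06
Multiply by the mixture weights:
  π_A·p_A = 0.28 × 0.26 = 0.0728
  π_B·p_B = 0.27 × 0.18 = 0.0486
  π_C·p_C = 0.09 × 0.18 = 0.0162
  π_D·p_D = 0.36 × 0.06 = 0.0216
Evidence: 0.0728 + 0.0486 + 0.0162 + 0.0216 = 0.1592
P(Component C | x) ≈ 0.1018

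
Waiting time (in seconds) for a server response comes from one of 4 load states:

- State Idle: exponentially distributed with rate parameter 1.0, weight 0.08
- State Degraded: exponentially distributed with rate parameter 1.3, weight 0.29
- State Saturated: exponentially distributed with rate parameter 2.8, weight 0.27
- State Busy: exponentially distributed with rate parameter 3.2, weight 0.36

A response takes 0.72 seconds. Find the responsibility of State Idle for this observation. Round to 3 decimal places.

Apply Bayes' rule: the posterior for each component is proportional to its prior times its likelihood at x.
Evaluate each component's likelihood at the observed value:
  p_Idle = 1.0·e^(−1.0·0.72) = 1.0·e^(−0.7200) = 0.486752
  p_Degraded = 1.3·e^(−1.3·0.72) = 1.3·e^(−0.9360) = 0.509852
  p_Saturated = 2.8·e^(−2.8·0.72) = 2.8·e^(−2.0160) = 0.372924
  p_Busy = 3.2·e^(−3.2·0.72) = 3.2·e^(−2.3040) = 0.319548
Prior × likelihood for each component:
  w_Idle·p_Idle = 0.08 × 0.486752 = 0.0389402
  w_Degraded·p_Degraded = 0.29 × 0.509852 = 0.147857
  w_Saturated·p_Saturated = 0.27 × 0.372924 = 0.100689
  w_Busy·p_Busy = 0.36 × 0.319548 = 0.115037
Normaliser: 0.0389402 + 0.147857 + 0.100689 + 0.115037 = 0.402524
So the posterior for State Idle is 0.0389402 / 0.402524 ≈ 0.097.

0.097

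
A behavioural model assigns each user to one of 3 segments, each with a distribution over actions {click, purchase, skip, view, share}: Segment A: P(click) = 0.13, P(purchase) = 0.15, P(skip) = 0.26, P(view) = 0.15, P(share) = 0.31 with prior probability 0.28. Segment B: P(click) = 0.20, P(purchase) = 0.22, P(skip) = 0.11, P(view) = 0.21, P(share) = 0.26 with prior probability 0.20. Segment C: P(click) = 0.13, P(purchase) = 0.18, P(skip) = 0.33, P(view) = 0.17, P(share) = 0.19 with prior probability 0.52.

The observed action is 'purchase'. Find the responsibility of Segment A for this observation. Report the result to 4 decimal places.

Posterior ∝ prior × likelihood, so P(k | x) ∝ π_k f_k(x); normalise over all components.
Evaluate each component's likelihood at the observed value:
  f_A = P(purchase | comp) = 0.15
  f_B = P(purchase | comp) = 0.22
  f_C = P(purchase | comp) = 0.18
Prior × likelihood for each component:
  π_A·f_A = 0.28 × 0.15 = 0.042
  π_B·f_B = 0.20 × 0.22 = 0.044
  π_C·f_C = 0.52 × 0.18 = 0.0936
Normaliser: 0.042 + 0.044 + 0.0936 = 0.1796
P(Segment A | the observation) ≈ 0.2339

0.2339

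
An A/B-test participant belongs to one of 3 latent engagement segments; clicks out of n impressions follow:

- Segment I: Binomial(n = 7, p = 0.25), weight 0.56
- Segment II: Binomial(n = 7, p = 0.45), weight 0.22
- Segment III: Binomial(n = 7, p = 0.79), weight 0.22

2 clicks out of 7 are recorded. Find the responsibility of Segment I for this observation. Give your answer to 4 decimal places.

Posterior ∝ prior × likelihood, so P(k | x) ∝ w_k f_k(x); normalise over all components.
Evaluate each component's likelihood at the observed value:
  p_I = C(7,2)·0.25^2·0.75^5 = 21·0.0625·0.237305 = 0.311462
  p_II = C(7,2)·0.45^2·0.55^5 = 21·0.2025·0.0503284 = 0.214022
  p_III = C(7,2)·0.79^2·0.21^5 = 21·0.6241·0.00040841 = 0.00535266
Prior × likelihood for each component:
  w_I·p_I = 0.56 × 0.311462 = 0.174419
  w_II·p_II = 0.22 × 0.214022 = 0.0470848
  w_III·p_III = 0.22 × 0.00535266 = 0.00117759
Evidence: 0.174419 + 0.0470848 + 0.00117759 = 0.222681
P(Segment I | x) ≈ 0.7833

0.7833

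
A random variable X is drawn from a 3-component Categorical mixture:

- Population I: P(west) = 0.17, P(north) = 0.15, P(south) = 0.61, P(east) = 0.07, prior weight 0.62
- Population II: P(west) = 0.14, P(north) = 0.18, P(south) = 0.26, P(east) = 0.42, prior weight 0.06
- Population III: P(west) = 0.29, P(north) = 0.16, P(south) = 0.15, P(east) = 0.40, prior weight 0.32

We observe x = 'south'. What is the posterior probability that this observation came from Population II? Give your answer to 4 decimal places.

Apply Bayes' rule: the posterior for each component is proportional to its prior times its likelihood at x.
Categorical probabilities:
  L_I = P(south | comp) = 0.61
  L_II = P(south | comp) = 0.26
  L_III = P(south | comp) = 0.15
Multiply by the mixture weights:
  π_I·L_I = 0.62 × 0.61 = 0.3782
  π_II·L_II = 0.06 × 0.26 = 0.0156
  π_III·L_III = 0.32 × 0.15 = 0.048
Sum: 0.3782 + 0.0156 + 0.048 = 0.4418
So the posterior for Population II is 0.0156 / 0.4418 ≈ 0.0353.

0.0353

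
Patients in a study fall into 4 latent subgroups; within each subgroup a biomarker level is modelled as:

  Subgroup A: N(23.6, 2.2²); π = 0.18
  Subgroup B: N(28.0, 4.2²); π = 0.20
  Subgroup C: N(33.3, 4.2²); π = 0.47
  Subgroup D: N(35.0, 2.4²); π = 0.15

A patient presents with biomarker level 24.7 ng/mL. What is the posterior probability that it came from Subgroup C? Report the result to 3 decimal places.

The responsibility of component k is π_k f_k(x) divided by Σ_j π_j f_j(x).
Evaluate each component's likelihood at the observed value:
  p_A = (1/(2.2·√(2π)))·exp(−(24.7−23.6)²/(2·2.2²)) = 0.181337·exp(-0.12500) = 0.16003
  p_B = (1/(4.2·√(2π)))·exp(−(24.7−28.0)²/(2·4.2²)) = 0.094986·exp(-0.30867) = 0.0697599
  p_C = (1/(4.2·√(2π)))·exp(−(24.7−33.3)²/(2·4.2²)) = 0.094986·exp(-2.09637) = 0.011674
  p_D = (1/(2.4·√(2π)))·exp(−(24.7−35.0)²/(2·2.4²)) = 0.166226·exp(-9.20920) = 1.66415e-05
Weight by the priors:
  π_A·p_A = 0.18 × 0.16003 = 0.0288053
  π_B·p_B = 0.20 × 0.0697599 = 0.013952
  π_C·p_C = 0.47 × 0.011674 = 0.00548676
  π_D·p_D = 0.15 × 1.66415e-05 = 2.49623e-06
Normaliser: 0.0288053 + 0.013952 + 0.00548676 + 2.49623e-06 = 0.0482466
Responsibility of Subgroup C: 0.00548676 / 0.0482466 ≈ 0.114

0.114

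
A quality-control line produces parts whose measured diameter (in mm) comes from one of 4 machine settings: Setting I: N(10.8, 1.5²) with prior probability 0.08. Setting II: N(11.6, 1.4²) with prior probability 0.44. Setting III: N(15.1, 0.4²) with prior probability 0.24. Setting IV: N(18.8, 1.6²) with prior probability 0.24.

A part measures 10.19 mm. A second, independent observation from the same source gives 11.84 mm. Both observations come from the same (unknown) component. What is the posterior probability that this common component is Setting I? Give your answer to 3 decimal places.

0.162

Posterior ∝ prior × likelihood, so P(k | x) ∝ π_k f_k(x); normalise over all components.
Since both observations come from the same component, the likelihood for component k is f_k(x₁)·f_k(x₂).
  f_I = [0.244854] × [0.209138] = 0.0512084
  f_II = [0.171602] × [0.280802] = 0.0481861
  f_III = [1.9057e-33] × [3.76173e-15] = 7.16871e-48
  f_IV = [1.28432e-07] × [1.94009e-05] = 2.49169e-12
Prior × likelihood for each component:
  π_I·f_I = 0.08 × 0.0512084 = 0.00409667
  π_II·f_II = 0.44 × 0.0481861 = 0.0212019
  π_III·f_III = 0.24 × 7.16871e-48 = 1.72049e-48
  π_IV·f_IV = 0.24 × 2.49169e-12 = 5.98005e-13
Marginal: 0.00409667 + 0.0212019 + 1.72049e-48 + 5.98005e-13 = 0.0252986
Responsibility of Setting I: 0.00409667 / 0.0252986 ≈ 0.162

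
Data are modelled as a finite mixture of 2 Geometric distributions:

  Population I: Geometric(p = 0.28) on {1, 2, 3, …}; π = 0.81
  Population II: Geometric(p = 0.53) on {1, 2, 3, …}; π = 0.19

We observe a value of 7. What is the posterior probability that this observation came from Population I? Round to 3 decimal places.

Posterior ∝ prior × likelihood, so P(k | x) ∝ P(Z=k) f_k(x); normalise over all components.
Component likelihoods at x = 7:
  p_I = 0.28·(1−0.28)^6 = 0.28·0.139314 = 0.0390079
  p_II = 0.53·(1−0.53)^6 = 0.53·0.0107792 = 0.00571298
Multiply by the mixture weights:
  P(Z=I)·p_I = 0.81 × 0.0390079 = 0.0315964
  P(Z=II)·p_II = 0.19 × 0.00571298 = 0.00108547
Denominator: 0.0315964 + 0.00108547 = 0.0326819
P(Population I | x) ≈ 0.967

0.967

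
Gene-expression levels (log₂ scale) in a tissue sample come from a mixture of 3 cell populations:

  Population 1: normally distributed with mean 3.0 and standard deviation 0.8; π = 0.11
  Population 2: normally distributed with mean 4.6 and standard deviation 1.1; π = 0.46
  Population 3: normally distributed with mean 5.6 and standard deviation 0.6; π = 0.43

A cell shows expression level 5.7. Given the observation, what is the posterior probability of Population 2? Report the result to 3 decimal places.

0.264

Apply Bayes' rule: the posterior for each component is proportional to its prior times its likelihood at x.
Component likelihoods at x = 5.7:
  L_1 = 0.0016764
  L_2 = 0.219973
  L_3 = 0.655733
Weight by the priors:
  π_1·L_1 = 0.11 × 0.0016764 = 0.000184404
  π_2·L_2 = 0.46 × 0.219973 = 0.101188
  π_3·L_3 = 0.43 × 0.655733 = 0.281965
Denominator: 0.000184404 + 0.101188 + 0.281965 = 0.383337
So the posterior for Population 2 is 0.101188 / 0.383337 ≈ 0.264.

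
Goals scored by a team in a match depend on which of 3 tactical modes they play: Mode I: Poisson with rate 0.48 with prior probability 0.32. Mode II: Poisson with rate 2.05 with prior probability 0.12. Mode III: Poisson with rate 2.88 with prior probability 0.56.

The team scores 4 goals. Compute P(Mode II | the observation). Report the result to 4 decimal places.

0.1115

P(component k | x) = w_k·f_k(x) / marginal(x), where marginal(x) = Σ_j w_j·f_j(x).
Poisson probabilities:
  L_I = 0.00136865
  L_II = 0.0947328
  L_III = 0.160913
Prior × likelihood for each component:
  w_I·L_I = 0.32 × 0.00136865 = 0.000437968
  w_II·L_II = 0.12 × 0.0947328 = 0.0113679
  w_III·L_III = 0.56 × 0.160913 = 0.0901112
Marginal: 0.000437968 + 0.0113679 + 0.0901112 = 0.101917
Responsibility of Mode II: 0.0113679 / 0.101917 ≈ 0.1115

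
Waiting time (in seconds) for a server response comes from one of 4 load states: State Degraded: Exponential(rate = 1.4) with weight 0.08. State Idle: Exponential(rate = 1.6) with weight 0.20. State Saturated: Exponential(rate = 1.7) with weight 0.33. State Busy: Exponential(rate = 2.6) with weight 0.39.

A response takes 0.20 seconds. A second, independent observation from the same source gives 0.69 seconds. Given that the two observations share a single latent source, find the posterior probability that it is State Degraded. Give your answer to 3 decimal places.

P(component k | x) = P(Z=k)·f_k(x) / marginal(x), where marginal(x) = Σ_j P(Z=j)·f_j(x).
Since both observations come from the same component, the likelihood for component k is f_k(x₁)·f_k(x₂).
  f_Degraded = [1.0581] × [0.532843] = 0.5638
  f_Idle = [1.16184] × [0.530468] = 0.616318
  f_Saturated = [1.21001] × [0.526043] = 0.636517
  f_Busy = [1.54575] × [0.432364] = 0.668327
Multiply by the mixture weights:
  P(Z=Degraded)·f_Degraded = 0.08 × 0.5638 = 0.045104
  P(Z=Idle)·f_Idle = 0.20 × 0.616318 = 0.123264
  P(Z=Saturated)·f_Saturated = 0.33 × 0.636517 = 0.210051
  P(Z=Busy)·f_Busy = 0.39 × 0.668327 = 0.260648
Evidence: 0.045104 + 0.123264 + 0.210051 + 0.260648 = 0.639066
Responsibility of State Degraded: 0.045104 / 0.639066 ≈ 0.071

0.071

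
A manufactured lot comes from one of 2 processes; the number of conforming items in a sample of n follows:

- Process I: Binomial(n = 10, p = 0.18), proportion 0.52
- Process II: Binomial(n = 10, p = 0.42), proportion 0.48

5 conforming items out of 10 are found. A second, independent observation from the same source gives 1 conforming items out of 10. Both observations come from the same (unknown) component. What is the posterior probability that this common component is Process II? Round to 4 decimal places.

Apply Bayes' rule: the posterior for each component is proportional to its prior times its likelihood at x.
Since both observations come from the same component, the likelihood for component k is f_k(x₁)·f_k(x₂).
  f_I = [C(10,5)·0.18^5·0.82^5 = 252·0.000188957·0.37074 = 0.0176536] × [0.301715] = 0.00532635
  f_II = [C(10,5)·0.42^5·0.58^5 = 252·0.0130691·0.0656357 = 0.216166] × [0.0311962] = 0.00674354
Weight by the priors:
  P(Z=I)·f_I = 0.52 × 0.00532635 = 0.0027697
  P(Z=II)·f_II = 0.48 × 0.00674354 = 0.0032369
Normaliser: 0.0027697 + 0.0032369 = 0.0060066
P(Process II | x) = 0.0032369 / 0.0060066 ≈ 0.5389

0.5389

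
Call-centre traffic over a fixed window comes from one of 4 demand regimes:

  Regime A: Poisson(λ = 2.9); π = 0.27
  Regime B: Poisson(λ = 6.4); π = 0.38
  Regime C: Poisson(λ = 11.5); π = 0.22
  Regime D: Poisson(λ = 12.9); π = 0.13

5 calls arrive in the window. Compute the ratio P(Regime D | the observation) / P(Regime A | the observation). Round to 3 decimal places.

0.038

Only the two components matter; the odds are (π_i f_i(x)) / (π_j f_j(x)).
Component likelihoods at x = 5 calls:
  f_A = 0.0940491
  f_B = 0.148674
  f_C = 0.0169794
  f_D = 0.0074365
Posterior odds = (π_D·f_D) / (π_A·f_A) = (0.13·0.0074365) / (0.27·0.0940491) = 0.000966745 / 0.0253933 ≈ 0.038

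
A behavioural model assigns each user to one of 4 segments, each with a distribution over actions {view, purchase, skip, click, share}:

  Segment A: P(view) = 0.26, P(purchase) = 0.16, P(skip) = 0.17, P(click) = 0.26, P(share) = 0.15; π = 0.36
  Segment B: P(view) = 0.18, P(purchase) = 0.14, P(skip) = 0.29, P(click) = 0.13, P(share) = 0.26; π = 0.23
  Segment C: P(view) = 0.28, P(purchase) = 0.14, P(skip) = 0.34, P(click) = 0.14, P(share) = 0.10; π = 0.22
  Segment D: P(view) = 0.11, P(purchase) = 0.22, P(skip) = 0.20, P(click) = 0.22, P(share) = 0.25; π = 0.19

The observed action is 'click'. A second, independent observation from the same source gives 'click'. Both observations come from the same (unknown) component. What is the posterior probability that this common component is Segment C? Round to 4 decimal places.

P(component k | x) = π_k·f_k(x) / marginal(x), where marginal(x) = Σ_j π_j·f_j(x).
Since both observations come from the same component, the likelihood for component k is f_k(x₁)·f_k(x₂).
  f_A = [P(click | comp) = 0.26] × [0.26] = 0.0676
  f_B = [P(click | comp) = 0.13] × [0.13] = 0.0169
  f_C = [P(click | comp) = 0.14] × [0.14] = 0.0196
  f_D = [P(click | comp) = 0.22] × [0.22] = 0.0484
Unnormalised posteriors:
  π_A·f_A = 0.36 × 0.0676 = 0.024336
  π_B·f_B = 0.23 × 0.0169 = 0.003887
  π_C·f_C = 0.22 × 0.0196 = 0.004312
  π_D·f_D = 0.19 × 0.0484 = 0.009196
Marginal: 0.024336 + 0.003887 + 0.004312 + 0.009196 = 0.041731
So the posterior for Segment C is 0.004312 / 0.041731 ≈ 0.1033.

0.1033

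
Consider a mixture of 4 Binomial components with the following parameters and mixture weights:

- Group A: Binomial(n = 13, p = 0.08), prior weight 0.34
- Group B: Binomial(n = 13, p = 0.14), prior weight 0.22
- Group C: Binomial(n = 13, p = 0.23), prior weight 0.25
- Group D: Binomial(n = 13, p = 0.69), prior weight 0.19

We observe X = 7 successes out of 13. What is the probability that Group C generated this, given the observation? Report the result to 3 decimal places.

Apply Bayes' rule: the posterior for each component is proportional to its prior times its likelihood at x.
Binomial probabilities:
  p_A = 2.1821e-05
  p_B = 0.00073182
  p_C = 0.0121775
  p_D = 0.113405
Unnormalised posteriors:
  P(Z=A)·p_A = 0.34 × 2.1821e-05 = 7.41913e-06
  P(Z=B)·p_B = 0.22 × 0.00073182 = 0.000161
  P(Z=C)·p_C = 0.25 × 0.0121775 = 0.00304436
  P(Z=D)·p_D = 0.19 × 0.113405 = 0.0215469
Sum: 7.41913e-06 + 0.000161 + 0.00304436 + 0.0215469 = 0.0247597
So the posterior for Group C is 0.00304436 / 0.0247597 ≈ 0.123.

0.123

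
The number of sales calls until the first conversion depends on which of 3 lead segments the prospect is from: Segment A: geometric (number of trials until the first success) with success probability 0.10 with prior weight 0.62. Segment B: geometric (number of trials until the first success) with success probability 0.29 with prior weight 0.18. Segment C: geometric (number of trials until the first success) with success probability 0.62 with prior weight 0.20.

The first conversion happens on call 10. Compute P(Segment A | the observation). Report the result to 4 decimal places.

By Bayes' theorem, P(k | x) = P(Z=k) f_k(x) / Σ_j P(Z=j) f_j(x).
Evaluate each component's likelihood at the observed value:
  f_A = 0.038742
  f_B = 0.0132961
  f_C = 0.000102434
Unnormalised posteriors:
  P(Z=A)·f_A = 0.62 × 0.038742 = 0.0240201
  P(Z=B)·f_B = 0.18 × 0.0132961 = 0.00239329
  P(Z=C)·f_C = 0.20 × 0.000102434 = 2.04868e-05
Denominator: 0.0240201 + 0.00239329 + 2.04868e-05 = 0.0264338
Responsibility of Segment A: 0.0240201 / 0.0264338 ≈ 0.9087

0.9087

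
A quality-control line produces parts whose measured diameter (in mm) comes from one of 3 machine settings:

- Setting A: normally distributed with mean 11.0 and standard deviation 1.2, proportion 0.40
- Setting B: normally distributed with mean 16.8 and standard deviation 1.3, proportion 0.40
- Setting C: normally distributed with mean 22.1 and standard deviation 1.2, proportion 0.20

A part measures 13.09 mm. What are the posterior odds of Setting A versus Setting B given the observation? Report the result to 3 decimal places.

13.951

Since P(k|x) ∝ P(Z=k) f_k(x), the posterior odds are P(Z=i) f_i(x) / (P(Z=j) f_j(x)).
Evaluate each component's likelihood at the observed value:
  p_A = 0.0729514
  p_B = 0.00522907
  p_C = 1.90563e-13
0.0291806 / 0.00209163 ≈ 13.951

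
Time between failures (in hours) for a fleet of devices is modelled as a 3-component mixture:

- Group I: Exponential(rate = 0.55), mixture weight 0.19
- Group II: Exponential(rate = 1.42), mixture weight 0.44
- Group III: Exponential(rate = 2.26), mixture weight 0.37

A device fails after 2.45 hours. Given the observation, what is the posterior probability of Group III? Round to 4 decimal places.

0.0662

Posterior ∝ prior × likelihood, so P(k | x) ∝ w_k f_k(x); normalise over all components.
Evaluate each component's likelihood at the observed value:
  p_I = 0.142939
  p_II = 0.0437903
  p_III = 0.00890061
Unnormalised posteriors:
  w_I·p_I = 0.19 × 0.142939 = 0.0271584
  w_II·p_II = 0.44 × 0.0437903 = 0.0192677
  w_III·p_III = 0.37 × 0.00890061 = 0.00329323
Sum: 0.0271584 + 0.0192677 + 0.00329323 = 0.0497194
P(Group III | data) = 0.00329323 / 0.0497194 ≈ 0.0662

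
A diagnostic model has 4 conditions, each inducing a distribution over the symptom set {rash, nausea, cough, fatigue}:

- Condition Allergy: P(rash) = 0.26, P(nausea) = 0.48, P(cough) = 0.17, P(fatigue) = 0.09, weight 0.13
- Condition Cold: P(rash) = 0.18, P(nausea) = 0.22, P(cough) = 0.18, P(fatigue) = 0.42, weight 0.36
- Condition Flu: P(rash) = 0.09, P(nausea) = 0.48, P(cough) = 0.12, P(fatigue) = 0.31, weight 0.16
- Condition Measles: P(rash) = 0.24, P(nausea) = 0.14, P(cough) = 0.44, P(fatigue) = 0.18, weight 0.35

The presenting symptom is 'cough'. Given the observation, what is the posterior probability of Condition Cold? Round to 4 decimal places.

0.2491

Posterior ∝ prior × likelihood, so P(k | x) ∝ π_k f_k(x); normalise over all components.
Categorical probabilities:
  L_Allergy = 0.17
  L_Cold = 0.18
  L_Flu = 0.12
  L_Measles = 0.44
Weight by the priors:
  π_Allergy·L_Allergy = 0.13 × 0.17 = 0.0221
  π_Cold·L_Cold = 0.36 × 0.18 = 0.0648
  π_Flu·L_Flu = 0.16 × 0.12 = 0.0192
  π_Measles·L_Measles = 0.35 × 0.44 = 0.154
Sum: 0.0221 + 0.0648 + 0.0192 + 0.154 = 0.2601
P(Condition Cold | x) = 0.0648 / 0.2601 ≈ 0.2491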